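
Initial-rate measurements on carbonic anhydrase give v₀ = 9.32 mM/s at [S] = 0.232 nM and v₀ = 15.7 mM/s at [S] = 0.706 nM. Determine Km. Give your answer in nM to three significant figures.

In reciprocal form, 1/v = (Km/Vmax)·(1/[S]) + 1/Vmax. The two points give (1/[S], 1/v) = (4.310, 0.1073) and (1.416, 0.06369).
Slope = (0.1073 − 0.06369)/(4.310 − 1.416) = 0.01507; intercept = 0.1073 − 0.01507×4.310 = 0.04235.
Vmax = 1/intercept = 23.6 mM/s; Km = slope × Vmax = 0.01507 × 23.6 = 0.356 nM.

0.356 nM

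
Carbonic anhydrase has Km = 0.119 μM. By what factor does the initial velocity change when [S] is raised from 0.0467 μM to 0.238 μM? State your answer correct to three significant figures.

The fractional saturations are [S]/(Km+[S]) = 0.0467/0.1657 = 0.2818 and 0.238/0.3570 = 0.6667.
v₂/v₁ is just their ratio: 0.6667/0.2818 = 2.37.

2.37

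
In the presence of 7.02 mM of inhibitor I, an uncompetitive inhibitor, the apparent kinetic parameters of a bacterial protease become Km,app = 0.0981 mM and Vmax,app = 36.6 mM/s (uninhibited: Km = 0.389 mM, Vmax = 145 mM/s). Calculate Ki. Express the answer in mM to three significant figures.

Uncompetitive: Vmax,app = Vmax/α (and Km,app = Km/α) with α = 1 + [I]/Ki.
α = Vmax/Vmax,app = 145/36.6 = 3.962.
Since α = 1 + [I]/Ki, [I]/Ki = 3.962 − 1 = 2.962 and Ki = 7.02/2.962 = 2.37 mM.

2.37 mM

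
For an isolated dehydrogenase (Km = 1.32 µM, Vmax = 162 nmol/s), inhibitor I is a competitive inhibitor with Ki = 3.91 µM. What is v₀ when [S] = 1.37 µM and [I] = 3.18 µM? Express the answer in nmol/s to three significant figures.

59.0 nmol/s

With α = 1 + [I]/Ki = 1 + 3.18/3.91 = 1.813, the competitive rate law is v = Vmax[S] / (αKm + [S]).
v = 162×1.37 / (1.813×1.32 + 1.37) = 221.9/3.764 = 59.0 nmol/s.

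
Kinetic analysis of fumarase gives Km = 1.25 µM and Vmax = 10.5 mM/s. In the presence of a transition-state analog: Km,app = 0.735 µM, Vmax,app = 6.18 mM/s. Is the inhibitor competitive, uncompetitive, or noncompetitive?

uncompetitive

Both Km and Vmax decrease by the same factor (~1.70-fold) — characteristic of uncompetitive inhibition.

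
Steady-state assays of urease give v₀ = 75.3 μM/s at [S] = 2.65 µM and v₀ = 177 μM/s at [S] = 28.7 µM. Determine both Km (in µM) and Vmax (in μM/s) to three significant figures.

Km = 4.57 µM; Vmax = 205 μM/s

In reciprocal form, 1/v = (Km/Vmax)·(1/[S]) + 1/Vmax. The two points give (1/[S], 1/v) = (0.3774, 0.01328) and (0.03484, 0.005650).
Slope = (0.01328 − 0.005650)/(0.3774 − 0.03484) = 0.02228; intercept = 0.01328 − 0.02228×0.3774 = 0.004873.
Vmax = 1/intercept = 205 μM/s; Km = slope × Vmax = 0.02228 × 205 = 4.57 µM.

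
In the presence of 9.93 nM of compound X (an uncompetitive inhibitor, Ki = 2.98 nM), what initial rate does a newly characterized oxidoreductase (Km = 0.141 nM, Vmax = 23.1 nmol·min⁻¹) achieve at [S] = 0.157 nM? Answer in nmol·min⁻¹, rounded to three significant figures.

4.42 nmol·min⁻¹

α = 1 + [I]/Ki = 1 + 9.93/2.98 = 4.332.
For an uncompetitive inhibitor, both parameters are divided by α, giving Vmax/α and Km/α: Km,app = 0.0325 nM, Vmax,app = 5.33 nmol·min⁻¹.
v = Vmax,app·[S]/(Km,app + [S]) = 5.33 × 0.157/(0.0325 + 0.157) = 4.42 nmol·min⁻¹.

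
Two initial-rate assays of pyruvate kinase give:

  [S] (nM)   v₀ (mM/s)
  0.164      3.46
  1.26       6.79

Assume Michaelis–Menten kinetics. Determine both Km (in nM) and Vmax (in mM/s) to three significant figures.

Km = 0.212 nM; Vmax = 7.93 mM/s

From v = Vmax[S]/(Km+[S]), each point gives Vmax = v(Km+[S])/[S].
Equating: 3.46(Km+0.164)/0.164 = 6.79(Km+1.26)/1.26.
21.10·Km + 3.46 = 5.389·Km + 6.79, so (21.10 − 5.389)·Km = 6.79 − 3.46.
Km = 3.330/15.71 = 0.212 nM; then Vmax = 3.46(0.212+0.164)/0.164 = 7.93 mM/s.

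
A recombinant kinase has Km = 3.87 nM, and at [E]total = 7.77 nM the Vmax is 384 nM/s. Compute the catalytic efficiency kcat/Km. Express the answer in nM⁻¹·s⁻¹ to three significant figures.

kcat = Vmax/[E]total = 384/7.77 = 49.4 s⁻¹.
kcat/Km = 49.4/3.87 = 12.8 nM⁻¹·s⁻¹.

12.8 nM⁻¹·s⁻¹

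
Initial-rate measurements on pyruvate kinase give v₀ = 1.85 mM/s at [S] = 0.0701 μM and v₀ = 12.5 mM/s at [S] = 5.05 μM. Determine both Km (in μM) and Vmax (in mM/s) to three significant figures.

In reciprocal form, 1/v = (Km/Vmax)·(1/[S]) + 1/Vmax. The two points give (1/[S], 1/v) = (14.27, 0.5405) and (0.1980, 0.08000).
Slope = (0.5405 − 0.08000)/(14.27 − 0.1980) = 0.03274; intercept = 0.5405 − 0.03274×14.27 = 0.07352.
Vmax = 1/intercept = 13.6 mM/s; Km = slope × Vmax = 0.03274 × 13.6 = 0.445 μM.

Km = 0.445 μM; Vmax = 13.6 mM/s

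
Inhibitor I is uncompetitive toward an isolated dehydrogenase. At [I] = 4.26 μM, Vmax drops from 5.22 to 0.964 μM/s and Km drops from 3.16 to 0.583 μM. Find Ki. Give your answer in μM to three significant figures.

Uncompetitive: Vmax,app = Vmax/α (and Km,app = Km/α) with α = 1 + [I]/Ki.
α = Vmax/Vmax,app = 5.22/0.964 = 5.415.
Since α = 1 + [I]/Ki, [I]/Ki = 5.415 − 1 = 4.415 and Ki = 4.26/4.415 = 0.965 μM.

0.965 μM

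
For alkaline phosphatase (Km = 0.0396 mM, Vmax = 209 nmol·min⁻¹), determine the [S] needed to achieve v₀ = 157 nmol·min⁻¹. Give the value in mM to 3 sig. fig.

Rearranging v = Vmax[S]/(Km+[S]) gives [S] = Km·v/(Vmax − v).
[S] = 0.0396 × 157 / (209 − 157) = 6.217/52.00 = 0.120 mM.

0.120 mM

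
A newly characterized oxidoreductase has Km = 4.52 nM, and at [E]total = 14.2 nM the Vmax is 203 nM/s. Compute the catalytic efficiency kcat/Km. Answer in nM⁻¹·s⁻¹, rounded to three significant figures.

3.16 nM⁻¹·s⁻¹

kcat = Vmax/[E]total = 203/14.2 = 14.3 s⁻¹.
kcat/Km = 14.3/4.52 = 3.16 nM⁻¹·s⁻¹.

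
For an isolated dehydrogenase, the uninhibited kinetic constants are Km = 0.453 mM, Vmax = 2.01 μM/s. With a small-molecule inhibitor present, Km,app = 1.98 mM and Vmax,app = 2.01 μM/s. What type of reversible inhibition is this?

competitive

Km increases (0.453 → 1.98 mM) while Vmax is unchanged — the hallmark of competitive inhibition.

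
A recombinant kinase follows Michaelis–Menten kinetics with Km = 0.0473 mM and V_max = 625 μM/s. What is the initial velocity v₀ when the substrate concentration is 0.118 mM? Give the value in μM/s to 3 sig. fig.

[S]/(Km+[S]) = 0.118/0.1653 = 0.7139, the fractional saturation.
v = 0.7139 × Vmax = 0.7139 × 625 = 446 μM/s.

446 μM/s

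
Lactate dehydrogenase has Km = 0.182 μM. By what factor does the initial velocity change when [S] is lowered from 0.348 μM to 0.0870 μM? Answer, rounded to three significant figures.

The fractional saturations are [S]/(Km+[S]) = 0.348/0.5300 = 0.6566 and 0.0870/0.2690 = 0.3234.
v₂/v₁ is just their ratio: 0.3234/0.6566 = 0.493.

0.493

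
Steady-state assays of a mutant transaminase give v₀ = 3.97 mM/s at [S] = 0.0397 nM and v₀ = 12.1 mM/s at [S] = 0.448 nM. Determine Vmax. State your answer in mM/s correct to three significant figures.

From v = Vmax[S]/(Km+[S]), each point gives Vmax = v(Km+[S])/[S].
Equating: 3.97(Km+0.0397)/0.0397 = 12.1(Km+0.448)/0.448.
100.0·Km + 3.97 = 27.01·Km + 12.1, so (100.0 − 27.01)·Km = 12.1 − 3.97.
Km = 8.130/72.99 = 0.111 nM; then Vmax = 3.97(0.111+0.0397)/0.0397 = 15.1 mM/s.

15.1 mM/s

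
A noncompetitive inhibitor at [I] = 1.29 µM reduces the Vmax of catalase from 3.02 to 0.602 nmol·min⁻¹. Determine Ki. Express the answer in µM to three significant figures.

Noncompetitive: Vmax,app = Vmax/α with α = 1 + [I]/Ki.
α = Vmax/Vmax,app = 3.02/0.602 = 5.017.
Since α = 1 + [I]/Ki, [I]/Ki = 5.017 − 1 = 4.017 and Ki = 1.29/4.017 = 0.321 µM.

0.321 µM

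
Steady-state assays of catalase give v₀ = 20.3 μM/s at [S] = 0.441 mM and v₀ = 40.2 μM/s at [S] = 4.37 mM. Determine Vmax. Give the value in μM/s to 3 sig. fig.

In reciprocal form, 1/v = (Km/Vmax)·(1/[S]) + 1/Vmax. The two points give (1/[S], 1/v) = (2.268, 0.04926) and (0.2288, 0.02488).
Slope = (0.04926 − 0.02488)/(2.268 − 0.2288) = 0.01196; intercept = 0.04926 − 0.01196×2.268 = 0.02214.
Vmax = 1/intercept = 45.2 μM/s; Km = slope × Vmax = 0.01196 × 45.2 = 0.540 mM.

45.2 μM/s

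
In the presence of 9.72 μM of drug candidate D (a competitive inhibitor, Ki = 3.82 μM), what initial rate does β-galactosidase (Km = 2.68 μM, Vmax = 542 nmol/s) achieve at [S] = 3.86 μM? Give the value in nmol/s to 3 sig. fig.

α = 1 + [I]/Ki = 1 + 9.72/3.82 = 3.545.
For a competitive inhibitor, Vmax is unchanged and the apparent Km becomes α·Km: Km,app = 9.50 μM, Vmax,app = 542 nmol/s.
v = Vmax,app·[S]/(Km,app + [S]) = 542 × 3.86/(9.50 + 3.86) = 157 nmol/s.

157 nmol/s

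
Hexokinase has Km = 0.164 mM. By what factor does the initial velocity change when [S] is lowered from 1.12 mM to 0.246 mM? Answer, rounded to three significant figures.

The fractional saturations are [S]/(Km+[S]) = 1.12/1.284 = 0.8723 and 0.246/0.4100 = 0.6000.
v₂/v₁ is just their ratio: 0.6000/0.8723 = 0.688.

0.688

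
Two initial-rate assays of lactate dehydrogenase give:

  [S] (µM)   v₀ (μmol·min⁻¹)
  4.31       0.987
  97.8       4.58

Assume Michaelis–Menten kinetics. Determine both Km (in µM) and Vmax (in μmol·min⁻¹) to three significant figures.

From v = Vmax[S]/(Km+[S]), each point gives Vmax = v(Km+[S])/[S].
Equating: 0.987(Km+4.31)/4.31 = 4.58(Km+97.8)/97.8.
0.2290·Km + 0.987 = 0.04683·Km + 4.58, so (0.2290 − 0.04683)·Km = 4.58 − 0.987.
Km = 3.593/0.1822 = 19.7 µM; then Vmax = 0.987(19.7+4.31)/4.31 = 5.50 μmol·min⁻¹.

Km = 19.7 µM; Vmax = 5.50 μmol·min⁻¹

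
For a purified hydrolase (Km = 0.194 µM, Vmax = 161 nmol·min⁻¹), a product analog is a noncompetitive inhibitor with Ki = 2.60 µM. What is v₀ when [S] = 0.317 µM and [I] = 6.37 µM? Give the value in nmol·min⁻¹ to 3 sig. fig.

28.9 nmol·min⁻¹

With α = 1 + [I]/Ki = 1 + 6.37/2.60 = 3.450, the noncompetitive rate law is v = (Vmax/α)·[S] / (Km + [S]).
v = (161/3.450)×0.317 / (0.194 + 0.317) = 14.79/0.5110 = 28.9 nmol·min⁻¹.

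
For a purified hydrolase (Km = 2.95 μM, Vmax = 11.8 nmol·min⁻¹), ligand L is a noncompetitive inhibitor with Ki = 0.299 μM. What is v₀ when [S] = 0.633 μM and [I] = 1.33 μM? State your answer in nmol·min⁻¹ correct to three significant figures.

0.383 nmol·min⁻¹

With α = 1 + [I]/Ki = 1 + 1.33/0.299 = 5.448, the noncompetitive rate law is v = (Vmax/α)·[S] / (Km + [S]).
v = (11.8/5.448)×0.633 / (2.95 + 0.633) = 1.371/3.583 = 0.383 nmol·min⁻¹.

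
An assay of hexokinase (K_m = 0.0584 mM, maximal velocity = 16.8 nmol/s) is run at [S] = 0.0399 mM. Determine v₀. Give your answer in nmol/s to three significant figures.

6.82 nmol/s

v = Vmax·[S]/(Km + [S]) = 16.8 × 0.0399 / (0.0584 + 0.0399)
  = 0.6703 / 0.09830 = 6.82 nmol/s.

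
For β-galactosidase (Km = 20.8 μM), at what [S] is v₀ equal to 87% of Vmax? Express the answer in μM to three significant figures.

139 μM

v/Vmax = [S]/(Km+[S]) = 0.87, so [S] = Km·0.87/(1 − 0.87) = 20.8 × 6.692.
[S] = 139 μM.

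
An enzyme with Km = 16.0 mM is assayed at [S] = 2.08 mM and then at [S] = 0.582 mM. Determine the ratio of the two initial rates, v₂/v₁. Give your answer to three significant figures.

0.305

The fractional saturations are [S]/(Km+[S]) = 2.08/18.08 = 0.1150 and 0.582/16.58 = 0.03510.
v₂/v₁ is just their ratio: 0.03510/0.1150 = 0.305.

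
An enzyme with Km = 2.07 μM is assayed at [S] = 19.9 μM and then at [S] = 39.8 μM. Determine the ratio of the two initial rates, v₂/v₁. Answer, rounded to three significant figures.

Since Vmax cancels, v₂/v₁ = [S]₂(Km+[S]₁) / [S]₁(Km+[S]₂).
= 39.8×(2.07+19.9) / (19.9×(2.07+39.8)) = 874.4/833.2 = 1.05.

1.05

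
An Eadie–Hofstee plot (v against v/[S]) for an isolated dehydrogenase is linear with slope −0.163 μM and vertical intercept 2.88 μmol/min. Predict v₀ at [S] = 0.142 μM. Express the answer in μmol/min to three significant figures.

In the Eadie–Hofstee form v = Vmax − Km·(v/[S]), the slope is −Km and the intercept is Vmax, so Km = 0.163 μM and Vmax = 2.88 μmol/min.
v = 2.88 × 0.142/(0.163 + 0.142) = 1.34 μmol/min.

1.34 μmol/min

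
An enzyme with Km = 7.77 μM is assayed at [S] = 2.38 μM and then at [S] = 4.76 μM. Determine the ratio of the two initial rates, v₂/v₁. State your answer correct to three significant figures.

The fractional saturations are [S]/(Km+[S]) = 2.38/10.15 = 0.2345 and 4.76/12.53 = 0.3799.
v₂/v₁ is just their ratio: 0.3799/0.2345 = 1.62.

1.62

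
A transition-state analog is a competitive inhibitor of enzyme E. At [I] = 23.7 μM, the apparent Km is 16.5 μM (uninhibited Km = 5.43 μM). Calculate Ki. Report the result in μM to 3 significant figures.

Competitive: Km,app = α·Km with α = 1 + [I]/Ki.
α = Km,app/Km = 16.5/5.43 = 3.039.
Ki = [I]/(α − 1) = 23.7/2.039 = 11.6 μM.

11.6 μM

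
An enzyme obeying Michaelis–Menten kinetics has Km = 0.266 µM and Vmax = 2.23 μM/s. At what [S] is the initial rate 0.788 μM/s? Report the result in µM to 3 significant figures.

0.145 µM

Rearranging v = Vmax[S]/(Km+[S]) gives [S] = Km·v/(Vmax − v).
[S] = 0.266 × 0.788 / (2.23 − 0.788) = 0.2096/1.442 = 0.145 µM.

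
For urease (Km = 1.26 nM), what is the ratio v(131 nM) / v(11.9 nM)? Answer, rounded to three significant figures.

1.10

Since Vmax cancels, v₂/v₁ = [S]₂(Km+[S]₁) / [S]₁(Km+[S]₂).
= 131×(1.26+11.9) / (11.9×(1.26+131)) = 1724/1574 = 1.10.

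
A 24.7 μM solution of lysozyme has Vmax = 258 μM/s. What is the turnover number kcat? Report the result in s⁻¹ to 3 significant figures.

kcat = Vmax/[E]total = 258 μM/s / 24.7 μM = 10.4 s⁻¹.

10.4 s⁻¹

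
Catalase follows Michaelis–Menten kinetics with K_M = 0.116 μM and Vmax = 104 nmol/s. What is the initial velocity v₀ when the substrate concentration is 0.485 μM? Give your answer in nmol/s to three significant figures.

v = Vmax·[S]/(Km + [S]) = 104 × 0.485 / (0.116 + 0.485)
  = 50.44 / 0.6010 = 83.9 nmol/s.

83.9 nmol/s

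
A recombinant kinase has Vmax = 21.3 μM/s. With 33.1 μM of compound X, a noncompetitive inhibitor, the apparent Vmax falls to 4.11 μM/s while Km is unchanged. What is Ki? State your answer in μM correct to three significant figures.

Noncompetitive: Vmax,app = Vmax/α with α = 1 + [I]/Ki.
α = Vmax/Vmax,app = 21.3/4.11 = 5.182.
Ki = [I]/(α − 1) = 33.1/4.182 = 7.91 μM.

7.91 μM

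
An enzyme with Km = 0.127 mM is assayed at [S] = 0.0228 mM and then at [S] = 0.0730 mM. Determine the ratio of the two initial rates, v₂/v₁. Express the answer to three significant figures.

2.40

The fractional saturations are [S]/(Km+[S]) = 0.0228/0.1498 = 0.1522 and 0.0730/0.2000 = 0.3650.
v₂/v₁ is just their ratio: 0.3650/0.1522 = 2.40.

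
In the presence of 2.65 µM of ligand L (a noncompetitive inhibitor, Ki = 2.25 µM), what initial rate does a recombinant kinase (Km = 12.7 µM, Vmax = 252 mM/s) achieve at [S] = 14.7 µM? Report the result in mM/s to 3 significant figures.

62.1 mM/s

With α = 1 + [I]/Ki = 1 + 2.65/2.25 = 2.178, the noncompetitive rate law is v = (Vmax/α)·[S] / (Km + [S]).
v = (252/2.178)×14.7 / (12.7 + 14.7) = 1701/27.40 = 62.1 mM/s.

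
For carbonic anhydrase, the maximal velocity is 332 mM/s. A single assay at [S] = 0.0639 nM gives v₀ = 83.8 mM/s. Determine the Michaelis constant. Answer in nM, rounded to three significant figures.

0.189 nM

From v = Vmax[S]/(Km+[S]), Km = [S](Vmax − v)/v.
Km = 0.0639 × (332 − 83.8) / 83.8 = 15.86/83.8 = 0.189 nM.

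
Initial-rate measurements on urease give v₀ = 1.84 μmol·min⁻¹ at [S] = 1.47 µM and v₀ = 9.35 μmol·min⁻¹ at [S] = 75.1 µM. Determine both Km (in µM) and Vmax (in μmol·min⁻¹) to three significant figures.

Km = 6.66 µM; Vmax = 10.2 μmol·min⁻¹

In reciprocal form, 1/v = (Km/Vmax)·(1/[S]) + 1/Vmax. The two points give (1/[S], 1/v) = (0.6803, 0.5435) and (0.01332, 0.1070).
Slope = (0.5435 − 0.1070)/(0.6803 − 0.01332) = 0.6545; intercept = 0.5435 − 0.6545×0.6803 = 0.09824.
Vmax = 1/intercept = 10.2 μmol·min⁻¹; Km = slope × Vmax = 0.6545 × 10.2 = 6.66 µM.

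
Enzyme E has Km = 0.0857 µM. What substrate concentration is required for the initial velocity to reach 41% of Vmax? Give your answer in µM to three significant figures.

0.0596 µM

v/Vmax = [S]/(Km+[S]) = 0.41, so [S] = Km·0.41/(1 − 0.41) = 0.0857 × 0.6949.
[S] = 0.0596 µM.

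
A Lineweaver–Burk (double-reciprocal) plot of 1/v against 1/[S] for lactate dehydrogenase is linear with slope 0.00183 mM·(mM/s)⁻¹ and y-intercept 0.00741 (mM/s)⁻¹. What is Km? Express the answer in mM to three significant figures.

y-intercept = 1/Vmax ⇒ Vmax = 135 mM/s; slope = Km/Vmax ⇒ Km = slope × Vmax.
Km = 0.00183 × 135 = 0.247 mM.

0.247 mM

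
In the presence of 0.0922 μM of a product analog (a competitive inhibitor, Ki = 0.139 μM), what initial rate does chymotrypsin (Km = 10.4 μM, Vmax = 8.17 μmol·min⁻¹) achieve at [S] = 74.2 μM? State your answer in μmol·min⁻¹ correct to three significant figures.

6.63 μmol·min⁻¹

With α = 1 + [I]/Ki = 1 + 0.0922/0.139 = 1.663, the competitive rate law is v = Vmax[S] / (αKm + [S]).
v = 8.17×74.2 / (1.663×10.4 + 74.2) = 606.2/91.50 = 6.63 μmol·min⁻¹.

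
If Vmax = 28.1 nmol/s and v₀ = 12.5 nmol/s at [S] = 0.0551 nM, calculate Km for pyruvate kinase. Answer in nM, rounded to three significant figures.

From v = Vmax[S]/(Km+[S]), Km = [S](Vmax − v)/v.
Km = 0.0551 × (28.1 − 12.5) / 12.5 = 0.8596/12.5 = 0.0688 nM.

0.0688 nM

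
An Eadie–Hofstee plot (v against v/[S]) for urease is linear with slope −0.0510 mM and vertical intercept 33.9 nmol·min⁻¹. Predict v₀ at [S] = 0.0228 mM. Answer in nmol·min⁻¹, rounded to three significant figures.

10.5 nmol·min⁻¹

In the Eadie–Hofstee form v = Vmax − Km·(v/[S]), the slope is −Km and the intercept is Vmax, so Km = 0.0510 mM and Vmax = 33.9 nmol·min⁻¹.
v = 33.9 × 0.0228/(0.0510 + 0.0228) = 10.5 nmol·min⁻¹.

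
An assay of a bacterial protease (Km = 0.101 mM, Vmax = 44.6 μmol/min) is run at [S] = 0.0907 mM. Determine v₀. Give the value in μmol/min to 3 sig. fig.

21.1 μmol/min

v = Vmax·[S]/(Km + [S]) = 44.6 × 0.0907 / (0.101 + 0.0907)
  = 4.045 / 0.1917 = 21.1 μmol/min.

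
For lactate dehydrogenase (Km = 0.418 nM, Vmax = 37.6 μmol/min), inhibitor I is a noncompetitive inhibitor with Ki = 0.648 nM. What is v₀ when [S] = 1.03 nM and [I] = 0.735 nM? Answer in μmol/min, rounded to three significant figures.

α = 1 + [I]/Ki = 1 + 0.735/0.648 = 2.134.
For a noncompetitive inhibitor, Vmax is reduced to Vmax/α while Km is unchanged: Km,app = 0.418 nM, Vmax,app = 17.6 μmol/min.
v = Vmax,app·[S]/(Km,app + [S]) = 17.6 × 1.03/(0.418 + 1.03) = 12.5 μmol/min.

12.5 μmol/min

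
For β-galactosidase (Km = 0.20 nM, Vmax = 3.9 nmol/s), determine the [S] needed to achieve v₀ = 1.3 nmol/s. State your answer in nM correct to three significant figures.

0.100 nM

The required fractional saturation is v/Vmax = 1.3/3.9 = 0.3333.
Then [S]/(Km+[S]) = 0.3333 ⇒ [S] = 0.20 × 0.3333/(1 − 0.3333) = 0.100 nM.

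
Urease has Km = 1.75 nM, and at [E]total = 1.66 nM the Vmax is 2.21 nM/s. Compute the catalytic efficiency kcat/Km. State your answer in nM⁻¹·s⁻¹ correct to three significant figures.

0.761 nM⁻¹·s⁻¹

kcat = Vmax/[E]total = 2.21/1.66 = 1.33 s⁻¹.
kcat/Km = 1.33/1.75 = 0.761 nM⁻¹·s⁻¹.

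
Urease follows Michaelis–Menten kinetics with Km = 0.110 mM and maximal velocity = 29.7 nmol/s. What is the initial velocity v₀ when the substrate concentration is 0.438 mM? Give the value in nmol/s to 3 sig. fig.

[S]/(Km+[S]) = 0.438/0.5480 = 0.7993, the fractional saturation.
v = 0.7993 × Vmax = 0.7993 × 29.7 = 23.7 nmol/s.

23.7 nmol/s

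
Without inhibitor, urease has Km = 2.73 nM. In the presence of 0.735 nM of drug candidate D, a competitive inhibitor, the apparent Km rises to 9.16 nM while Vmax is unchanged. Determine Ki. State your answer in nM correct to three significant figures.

0.312 nM

Competitive: Km,app = α·Km with α = 1 + [I]/Ki.
α = Km,app/Km = 9.16/2.73 = 3.355.
Since α = 1 + [I]/Ki, [I]/Ki = 3.355 − 1 = 2.355 and Ki = 0.735/2.355 = 0.312 nM.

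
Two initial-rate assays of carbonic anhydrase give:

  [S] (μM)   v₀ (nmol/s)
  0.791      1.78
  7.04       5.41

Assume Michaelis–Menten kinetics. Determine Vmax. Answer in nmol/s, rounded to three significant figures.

From v = Vmax[S]/(Km+[S]), each point gives Vmax = v(Km+[S])/[S].
Equating: 1.78(Km+0.791)/0.791 = 5.41(Km+7.04)/7.04.
2.250·Km + 1.78 = 0.7685·Km + 5.41, so (2.250 − 0.7685)·Km = 5.41 − 1.78.
Km = 3.630/1.482 = 2.45 μM; then Vmax = 1.78(2.45+0.791)/0.791 = 7.29 nmol/s.

7.29 nmol/s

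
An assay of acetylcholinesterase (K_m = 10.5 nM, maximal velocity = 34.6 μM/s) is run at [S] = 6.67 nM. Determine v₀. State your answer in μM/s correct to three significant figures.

13.4 μM/s

[S]/(Km+[S]) = 6.67/17.17 = 0.3885, the fractional saturation.
v = 0.3885 × Vmax = 0.3885 × 34.6 = 13.4 μM/s.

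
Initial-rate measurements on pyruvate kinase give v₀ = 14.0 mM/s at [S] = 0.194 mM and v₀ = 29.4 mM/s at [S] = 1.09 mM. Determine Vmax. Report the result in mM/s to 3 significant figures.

In reciprocal form, 1/v = (Km/Vmax)·(1/[S]) + 1/Vmax. The two points give (1/[S], 1/v) = (5.155, 0.07143) and (0.9174, 0.03401).
Slope = (0.07143 − 0.03401)/(5.155 − 0.9174) = 0.008830; intercept = 0.07143 − 0.008830×5.155 = 0.02591.
Vmax = 1/intercept = 38.6 mM/s; Km = slope × Vmax = 0.008830 × 38.6 = 0.341 mM.

38.6 mM/s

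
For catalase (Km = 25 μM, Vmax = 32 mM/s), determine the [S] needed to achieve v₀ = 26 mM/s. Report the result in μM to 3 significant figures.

The required fractional saturation is v/Vmax = 26/32 = 0.8125.
Then [S]/(Km+[S]) = 0.8125 ⇒ [S] = 25 × 0.8125/(1 − 0.8125) = 108 μM.

108 μM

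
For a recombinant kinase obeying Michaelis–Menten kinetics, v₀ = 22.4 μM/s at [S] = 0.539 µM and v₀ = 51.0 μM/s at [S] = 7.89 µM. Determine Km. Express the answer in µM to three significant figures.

0.815 µM

From v = Vmax[S]/(Km+[S]), each point gives Vmax = v(Km+[S])/[S].
Equating: 22.4(Km+0.539)/0.539 = 51.0(Km+7.89)/7.89.
41.56·Km + 22.4 = 6.464·Km + 51.0, so (41.56 − 6.464)·Km = 51.0 − 22.4.
Km = 28.60/35.09 = 0.815 µM; then Vmax = 22.4(0.815+0.539)/0.539 = 56.3 μM/s.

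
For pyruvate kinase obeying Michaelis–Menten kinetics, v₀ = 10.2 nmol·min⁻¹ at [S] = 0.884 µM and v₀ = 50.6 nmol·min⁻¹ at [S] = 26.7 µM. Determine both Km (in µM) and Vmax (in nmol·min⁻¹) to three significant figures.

From v = Vmax[S]/(Km+[S]), each point gives Vmax = v(Km+[S])/[S].
Equating: 10.2(Km+0.884)/0.884 = 50.6(Km+26.7)/26.7.
11.54·Km + 10.2 = 1.895·Km + 50.6, so (11.54 − 1.895)·Km = 50.6 − 10.2.
Km = 40.40/9.643 = 4.19 µM; then Vmax = 10.2(4.19+0.884)/0.884 = 58.5 nmol·min⁻¹.

Km = 4.19 µM; Vmax = 58.5 nmol·min⁻¹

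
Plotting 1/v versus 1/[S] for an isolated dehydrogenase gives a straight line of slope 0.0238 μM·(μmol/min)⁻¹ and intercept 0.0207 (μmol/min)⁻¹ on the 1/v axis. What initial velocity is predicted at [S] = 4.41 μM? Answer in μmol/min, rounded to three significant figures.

The y-intercept is 1/Vmax, so Vmax = 1/0.0207 = 48.3 μmol/min.
The slope is Km/Vmax, so Km = 0.0238 × 48.3 = 1.15 μM.
Then v = 48.3 × 4.41/(1.15 + 4.41) = 38.3 μmol/min.

38.3 μmol/min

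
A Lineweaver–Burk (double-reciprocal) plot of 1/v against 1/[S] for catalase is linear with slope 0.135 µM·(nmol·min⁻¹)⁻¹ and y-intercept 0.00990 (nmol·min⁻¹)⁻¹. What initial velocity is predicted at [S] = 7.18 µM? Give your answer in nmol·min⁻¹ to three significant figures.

34.8 nmol·min⁻¹

The y-intercept is 1/Vmax, so Vmax = 1/0.00990 = 101 nmol·min⁻¹.
The slope is Km/Vmax, so Km = 0.135 × 101 = 13.6 µM.
Then v = 101 × 7.18/(13.6 + 7.18) = 34.8 nmol·min⁻¹.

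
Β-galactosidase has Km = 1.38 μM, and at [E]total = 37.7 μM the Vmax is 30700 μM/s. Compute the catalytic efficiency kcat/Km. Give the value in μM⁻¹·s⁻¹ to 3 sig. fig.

590 μM⁻¹·s⁻¹

kcat = Vmax/[E]total = 30700/37.7 = 814 s⁻¹.
kcat/Km = 814/1.38 = 590 μM⁻¹·s⁻¹.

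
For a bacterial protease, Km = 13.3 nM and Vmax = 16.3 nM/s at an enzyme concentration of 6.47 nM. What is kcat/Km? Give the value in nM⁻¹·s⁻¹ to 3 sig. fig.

kcat = Vmax/[E]total = 16.3/6.47 = 2.52 s⁻¹.
kcat/Km = 2.52/13.3 = 0.189 nM⁻¹·s⁻¹.

0.189 nM⁻¹·s⁻¹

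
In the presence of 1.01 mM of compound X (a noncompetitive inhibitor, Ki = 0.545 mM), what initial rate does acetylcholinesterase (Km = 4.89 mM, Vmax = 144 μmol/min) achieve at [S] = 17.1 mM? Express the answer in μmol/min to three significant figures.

With α = 1 + [I]/Ki = 1 + 1.01/0.545 = 2.853, the noncompetitive rate law is v = (Vmax/α)·[S] / (Km + [S]).
v = (144/2.853)×17.1 / (4.89 + 17.1) = 863.0/21.99 = 39.2 μmol/min.

39.2 μmol/min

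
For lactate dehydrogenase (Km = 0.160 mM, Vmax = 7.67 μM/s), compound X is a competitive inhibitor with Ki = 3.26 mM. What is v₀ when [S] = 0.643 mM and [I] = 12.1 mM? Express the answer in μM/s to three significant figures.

3.53 μM/s

α = 1 + [I]/Ki = 1 + 12.1/3.26 = 4.712.
For a competitive inhibitor, Vmax is unchanged and the apparent Km becomes α·Km: Km,app = 0.754 mM, Vmax,app = 7.67 μM/s.
v = Vmax,app·[S]/(Km,app + [S]) = 7.67 × 0.643/(0.754 + 0.643) = 3.53 μM/s.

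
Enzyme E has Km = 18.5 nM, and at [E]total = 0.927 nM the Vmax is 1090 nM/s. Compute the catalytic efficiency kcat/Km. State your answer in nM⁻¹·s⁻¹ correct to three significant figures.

63.6 nM⁻¹·s⁻¹

kcat = Vmax/[E]total = 1090/0.927 = 1180 s⁻¹.
kcat/Km = 1180/18.5 = 63.6 nM⁻¹·s⁻¹.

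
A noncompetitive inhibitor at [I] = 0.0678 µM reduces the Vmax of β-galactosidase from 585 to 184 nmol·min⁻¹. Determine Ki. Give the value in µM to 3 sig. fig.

Noncompetitive: Vmax,app = Vmax/α with α = 1 + [I]/Ki.
α = Vmax/Vmax,app = 585/184 = 3.179.
Ki = [I]/(α − 1) = 0.0678/2.179 = 0.0311 µM.

0.0311 µM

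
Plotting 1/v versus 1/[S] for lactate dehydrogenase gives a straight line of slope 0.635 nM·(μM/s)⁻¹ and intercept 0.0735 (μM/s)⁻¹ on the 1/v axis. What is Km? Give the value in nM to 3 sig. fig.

y-intercept = 1/Vmax ⇒ Vmax = 13.6 μM/s; slope = Km/Vmax ⇒ Km = slope × Vmax.
Km = 0.635 × 13.6 = 8.64 nM.

8.64 nM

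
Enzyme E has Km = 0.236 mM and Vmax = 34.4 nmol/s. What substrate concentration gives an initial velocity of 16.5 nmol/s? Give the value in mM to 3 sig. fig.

0.218 mM

The required fractional saturation is v/Vmax = 16.5/34.4 = 0.4797.
Then [S]/(Km+[S]) = 0.4797 ⇒ [S] = 0.236 × 0.4797/(1 − 0.4797) = 0.218 mM.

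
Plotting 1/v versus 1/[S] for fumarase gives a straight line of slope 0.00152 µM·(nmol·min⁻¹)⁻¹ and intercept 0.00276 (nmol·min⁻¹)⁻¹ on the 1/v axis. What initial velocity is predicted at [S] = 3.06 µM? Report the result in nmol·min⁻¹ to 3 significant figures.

307 nmol·min⁻¹

The y-intercept is 1/Vmax, so Vmax = 1/0.00276 = 362 nmol·min⁻¹.
The slope is Km/Vmax, so Km = 0.00152 × 362 = 0.551 µM.
Then v = 362 × 3.06/(0.551 + 3.06) = 307 nmol·min⁻¹.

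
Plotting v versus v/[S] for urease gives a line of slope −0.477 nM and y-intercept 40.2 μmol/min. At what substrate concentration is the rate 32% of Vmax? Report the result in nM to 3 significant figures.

The Eadie–Hofstee slope gives Km = 0.477 nM (slope = −Km).
v/Vmax = [S]/(Km+[S]) = 0.32 ⇒ [S] = Km·0.32/(1−0.32) = 0.477 × 0.4706 = 0.224 nM.

0.224 nM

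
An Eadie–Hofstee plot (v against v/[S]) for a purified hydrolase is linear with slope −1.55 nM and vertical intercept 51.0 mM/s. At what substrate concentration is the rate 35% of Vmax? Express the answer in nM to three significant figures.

0.835 nM

The Eadie–Hofstee slope gives Km = 1.55 nM (slope = −Km).
v/Vmax = [S]/(Km+[S]) = 0.35 ⇒ [S] = Km·0.35/(1−0.35) = 1.55 × 0.5385 = 0.835 nM.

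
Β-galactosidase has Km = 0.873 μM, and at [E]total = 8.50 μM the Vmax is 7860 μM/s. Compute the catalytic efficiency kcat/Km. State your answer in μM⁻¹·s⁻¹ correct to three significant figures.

1060 μM⁻¹·s⁻¹

kcat = Vmax/[E]total = 7860/8.50 = 925 s⁻¹.
kcat/Km = 925/0.873 = 1060 μM⁻¹·s⁻¹.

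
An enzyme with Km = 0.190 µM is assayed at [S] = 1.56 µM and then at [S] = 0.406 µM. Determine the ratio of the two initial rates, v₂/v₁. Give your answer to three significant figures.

The fractional saturations are [S]/(Km+[S]) = 1.56/1.750 = 0.8914 and 0.406/0.5960 = 0.6812.
v₂/v₁ is just their ratio: 0.6812/0.8914 = 0.764.

0.764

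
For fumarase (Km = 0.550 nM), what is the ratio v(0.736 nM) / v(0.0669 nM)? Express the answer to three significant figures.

5.28

The fractional saturations are [S]/(Km+[S]) = 0.0669/0.6169 = 0.1084 and 0.736/1.286 = 0.5723.
v₂/v₁ is just their ratio: 0.5723/0.1084 = 5.28.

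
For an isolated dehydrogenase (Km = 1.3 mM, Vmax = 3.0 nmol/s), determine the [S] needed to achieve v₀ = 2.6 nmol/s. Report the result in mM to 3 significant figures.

The required fractional saturation is v/Vmax = 2.6/3.0 = 0.8667.
Then [S]/(Km+[S]) = 0.8667 ⇒ [S] = 1.3 × 0.8667/(1 − 0.8667) = 8.45 mM.

8.45 mM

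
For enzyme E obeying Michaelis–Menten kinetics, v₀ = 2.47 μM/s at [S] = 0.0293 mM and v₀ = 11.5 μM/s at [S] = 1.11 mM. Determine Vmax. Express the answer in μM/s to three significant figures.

12.8 μM/s

In reciprocal form, 1/v = (Km/Vmax)·(1/[S]) + 1/Vmax. The two points give (1/[S], 1/v) = (34.13, 0.4049) and (0.9009, 0.08696).
Slope = (0.4049 − 0.08696)/(34.13 − 0.9009) = 0.009567; intercept = 0.4049 − 0.009567×34.13 = 0.07834.
Vmax = 1/intercept = 12.8 μM/s; Km = slope × Vmax = 0.009567 × 12.8 = 0.122 mM.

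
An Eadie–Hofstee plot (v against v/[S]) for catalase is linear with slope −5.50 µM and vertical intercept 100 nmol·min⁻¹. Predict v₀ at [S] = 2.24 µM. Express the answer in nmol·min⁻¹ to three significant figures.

In the Eadie–Hofstee form v = Vmax − Km·(v/[S]), the slope is −Km and the intercept is Vmax, so Km = 5.50 µM and Vmax = 100 nmol·min⁻¹.
v = 100 × 2.24/(5.50 + 2.24) = 28.9 nmol·min⁻¹.

28.9 nmol·min⁻¹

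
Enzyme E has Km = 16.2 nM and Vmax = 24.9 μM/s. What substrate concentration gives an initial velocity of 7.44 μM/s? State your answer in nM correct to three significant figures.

6.90 nM

The required fractional saturation is v/Vmax = 7.44/24.9 = 0.2988.
Then [S]/(Km+[S]) = 0.2988 ⇒ [S] = 16.2 × 0.2988/(1 − 0.2988) = 6.90 nM.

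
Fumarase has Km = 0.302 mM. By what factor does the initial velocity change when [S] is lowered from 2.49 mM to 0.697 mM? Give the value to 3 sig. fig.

0.782

Since Vmax cancels, v₂/v₁ = [S]₂(Km+[S]₁) / [S]₁(Km+[S]₂).
= 0.697×(0.302+2.49) / (2.49×(0.302+0.697)) = 1.946/2.488 = 0.782.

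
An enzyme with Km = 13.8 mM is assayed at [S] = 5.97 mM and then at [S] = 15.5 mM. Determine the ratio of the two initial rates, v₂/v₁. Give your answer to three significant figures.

1.75

Since Vmax cancels, v₂/v₁ = [S]₂(Km+[S]₁) / [S]₁(Km+[S]₂).
= 15.5×(13.8+5.97) / (5.97×(13.8+15.5)) = 306.4/174.9 = 1.75.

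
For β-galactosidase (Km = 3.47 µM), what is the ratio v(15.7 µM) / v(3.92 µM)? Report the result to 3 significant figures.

The fractional saturations are [S]/(Km+[S]) = 3.92/7.390 = 0.5304 and 15.7/19.17 = 0.8190.
v₂/v₁ is just their ratio: 0.8190/0.5304 = 1.54.

1.54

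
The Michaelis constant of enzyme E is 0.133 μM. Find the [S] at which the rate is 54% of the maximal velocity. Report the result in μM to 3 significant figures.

v/Vmax = [S]/(Km+[S]) = 0.54, so [S] = Km·0.54/(1 − 0.54) = 0.133 × 1.174.
[S] = 0.156 μM.

0.156 μM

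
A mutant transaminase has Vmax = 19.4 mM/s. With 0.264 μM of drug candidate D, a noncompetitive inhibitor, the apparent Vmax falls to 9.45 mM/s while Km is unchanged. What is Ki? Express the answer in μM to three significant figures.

Noncompetitive: Vmax,app = Vmax/α with α = 1 + [I]/Ki.
α = Vmax/Vmax,app = 19.4/9.45 = 2.053.
Ki = [I]/(α − 1) = 0.264/1.053 = 0.251 μM.

0.251 μM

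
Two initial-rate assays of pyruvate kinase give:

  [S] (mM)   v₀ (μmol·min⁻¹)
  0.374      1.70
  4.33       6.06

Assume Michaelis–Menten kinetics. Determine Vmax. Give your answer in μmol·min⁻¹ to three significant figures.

In reciprocal form, 1/v = (Km/Vmax)·(1/[S]) + 1/Vmax. The two points give (1/[S], 1/v) = (2.674, 0.5882) and (0.2309, 0.1650).
Slope = (0.5882 − 0.1650)/(2.674 − 0.2309) = 0.1732; intercept = 0.5882 − 0.1732×2.674 = 0.1250.
Vmax = 1/intercept = 8.00 μmol·min⁻¹; Km = slope × Vmax = 0.1732 × 8.00 = 1.39 mM.

8.00 μmol·min⁻¹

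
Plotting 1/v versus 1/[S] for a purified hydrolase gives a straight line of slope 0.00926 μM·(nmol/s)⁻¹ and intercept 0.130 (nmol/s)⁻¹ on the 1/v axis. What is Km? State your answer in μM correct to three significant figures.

y-intercept = 1/Vmax ⇒ Vmax = 7.69 nmol/s; slope = Km/Vmax ⇒ Km = slope × Vmax.
Km = 0.00926 × 7.69 = 0.0712 μM.

0.0712 μM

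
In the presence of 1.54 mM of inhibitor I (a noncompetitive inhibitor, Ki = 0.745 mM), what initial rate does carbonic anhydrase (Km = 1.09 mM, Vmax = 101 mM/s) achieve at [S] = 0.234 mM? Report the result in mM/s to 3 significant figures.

With α = 1 + [I]/Ki = 1 + 1.54/0.745 = 3.067, the noncompetitive rate law is v = (Vmax/α)·[S] / (Km + [S]).
v = (101/3.067)×0.234 / (1.09 + 0.234) = 7.706/1.324 = 5.82 mM/s.

5.82 mM/s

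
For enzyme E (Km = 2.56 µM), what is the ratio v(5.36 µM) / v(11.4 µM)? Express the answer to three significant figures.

0.829

Since Vmax cancels, v₂/v₁ = [S]₂(Km+[S]₁) / [S]₁(Km+[S]₂).
= 5.36×(2.56+11.4) / (11.4×(2.56+5.36)) = 74.83/90.29 = 0.829.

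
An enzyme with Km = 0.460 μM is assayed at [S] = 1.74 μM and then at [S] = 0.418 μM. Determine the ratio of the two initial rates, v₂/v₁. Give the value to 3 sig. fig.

The fractional saturations are [S]/(Km+[S]) = 1.74/2.200 = 0.7909 and 0.418/0.8780 = 0.4761.
v₂/v₁ is just their ratio: 0.4761/0.7909 = 0.602.

0.602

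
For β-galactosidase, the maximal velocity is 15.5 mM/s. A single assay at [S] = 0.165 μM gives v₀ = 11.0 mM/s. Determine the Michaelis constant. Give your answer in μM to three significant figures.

0.0675 μM

v/Vmax = 11.0/15.5 = 0.7097 = [S]/(Km+[S]).
So Km + [S] = [S]/0.7097 = 0.2325 μM, giving Km = 0.2325 − 0.165 = 0.0675 μM.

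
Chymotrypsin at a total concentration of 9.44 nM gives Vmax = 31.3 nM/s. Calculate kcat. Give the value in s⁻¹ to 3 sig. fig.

3.32 s⁻¹

kcat = Vmax/[E]total = 31.3 nM/s / 9.44 nM = 3.32 s⁻¹.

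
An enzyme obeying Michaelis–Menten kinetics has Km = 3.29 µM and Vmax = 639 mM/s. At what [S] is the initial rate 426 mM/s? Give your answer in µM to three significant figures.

The required fractional saturation is v/Vmax = 426/639 = 0.6667.
Then [S]/(Km+[S]) = 0.6667 ⇒ [S] = 3.29 × 0.6667/(1 − 0.6667) = 6.58 µM.

6.58 µM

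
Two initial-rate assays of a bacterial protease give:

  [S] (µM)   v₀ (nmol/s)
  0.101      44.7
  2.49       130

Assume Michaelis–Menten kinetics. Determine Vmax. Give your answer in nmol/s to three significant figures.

In reciprocal form, 1/v = (Km/Vmax)·(1/[S]) + 1/Vmax. The two points give (1/[S], 1/v) = (9.901, 0.02237) and (0.4016, 0.007692).
Slope = (0.02237 − 0.007692)/(9.901 − 0.4016) = 0.001545; intercept = 0.02237 − 0.001545×9.901 = 0.007072.
Vmax = 1/intercept = 141 nmol/s; Km = slope × Vmax = 0.001545 × 141 = 0.219 µM.

141 nmol/s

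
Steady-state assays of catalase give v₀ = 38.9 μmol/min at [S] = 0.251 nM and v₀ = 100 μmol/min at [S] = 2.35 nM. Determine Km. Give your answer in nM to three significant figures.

0.543 nM

From v = Vmax[S]/(Km+[S]), each point gives Vmax = v(Km+[S])/[S].
Equating: 38.9(Km+0.251)/0.251 = 100(Km+2.35)/2.35.
155.0·Km + 38.9 = 42.55·Km + 100, so (155.0 − 42.55)·Km = 100 − 38.9.
Km = 61.10/112.4 = 0.543 nM; then Vmax = 38.9(0.543+0.251)/0.251 = 123 μmol/min.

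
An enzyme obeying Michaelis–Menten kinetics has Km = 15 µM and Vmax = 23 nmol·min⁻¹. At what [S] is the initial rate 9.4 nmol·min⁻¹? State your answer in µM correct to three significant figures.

10.4 µM

Rearranging v = Vmax[S]/(Km+[S]) gives [S] = Km·v/(Vmax − v).
[S] = 15 × 9.4 / (23 − 9.4) = 141.0/13.60 = 10.4 µM.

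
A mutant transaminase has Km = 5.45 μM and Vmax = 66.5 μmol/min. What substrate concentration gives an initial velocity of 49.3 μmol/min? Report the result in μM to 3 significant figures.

15.6 μM

The required fractional saturation is v/Vmax = 49.3/66.5 = 0.7414.
Then [S]/(Km+[S]) = 0.7414 ⇒ [S] = 5.45 × 0.7414/(1 − 0.7414) = 15.6 μM.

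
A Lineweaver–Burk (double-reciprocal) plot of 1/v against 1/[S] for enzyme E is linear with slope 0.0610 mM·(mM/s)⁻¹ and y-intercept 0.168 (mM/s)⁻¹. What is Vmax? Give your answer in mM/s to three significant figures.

5.95 mM/s

The y-intercept of a Lineweaver–Burk plot equals 1/Vmax, so Vmax = 1/0.168 = 5.95 mM/s.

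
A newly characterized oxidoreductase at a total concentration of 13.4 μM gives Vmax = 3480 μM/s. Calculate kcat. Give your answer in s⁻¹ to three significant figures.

kcat = Vmax/[E]total = 3480 μM/s / 13.4 μM = 260 s⁻¹.

260 s⁻¹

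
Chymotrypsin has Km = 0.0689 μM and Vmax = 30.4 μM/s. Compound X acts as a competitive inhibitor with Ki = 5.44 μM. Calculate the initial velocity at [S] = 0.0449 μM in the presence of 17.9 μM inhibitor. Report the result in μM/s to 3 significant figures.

With α = 1 + [I]/Ki = 1 + 17.9/5.44 = 4.290, the competitive rate law is v = Vmax[S] / (αKm + [S]).
v = 30.4×0.0449 / (4.290×0.0689 + 0.0449) = 1.365/0.3405 = 4.01 μM/s.

4.01 μM/s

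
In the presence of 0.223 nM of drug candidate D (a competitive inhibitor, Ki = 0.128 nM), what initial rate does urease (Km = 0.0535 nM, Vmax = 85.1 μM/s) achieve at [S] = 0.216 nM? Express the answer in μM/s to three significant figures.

With α = 1 + [I]/Ki = 1 + 0.223/0.128 = 2.742, the competitive rate law is v = Vmax[S] / (αKm + [S]).
v = 85.1×0.216 / (2.742×0.0535 + 0.216) = 18.38/0.3627 = 50.7 μM/s.

50.7 μM/s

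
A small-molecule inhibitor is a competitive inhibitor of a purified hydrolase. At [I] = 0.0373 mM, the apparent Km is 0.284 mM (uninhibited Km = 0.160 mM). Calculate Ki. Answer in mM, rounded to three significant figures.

Competitive: Km,app = α·Km with α = 1 + [I]/Ki.
α = Km,app/Km = 0.284/0.160 = 1.775.
Ki = [I]/(α − 1) = 0.0373/0.7750 = 0.0481 mM.

0.0481 mM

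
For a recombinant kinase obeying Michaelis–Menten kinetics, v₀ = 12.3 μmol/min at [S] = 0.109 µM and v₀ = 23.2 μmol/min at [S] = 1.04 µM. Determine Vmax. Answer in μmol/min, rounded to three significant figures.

25.9 μmol/min

From v = Vmax[S]/(Km+[S]), each point gives Vmax = v(Km+[S])/[S].
Equating: 12.3(Km+0.109)/0.109 = 23.2(Km+1.04)/1.04.
112.8·Km + 12.3 = 22.31·Km + 23.2, so (112.8 − 22.31)·Km = 23.2 − 12.3.
Km = 10.90/90.54 = 0.120 µM; then Vmax = 12.3(0.120+0.109)/0.109 = 25.9 μmol/min.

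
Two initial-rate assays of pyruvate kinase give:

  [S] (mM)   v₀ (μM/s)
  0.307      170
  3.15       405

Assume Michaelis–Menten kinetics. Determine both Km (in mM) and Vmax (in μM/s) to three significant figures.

In reciprocal form, 1/v = (Km/Vmax)·(1/[S]) + 1/Vmax. The two points give (1/[S], 1/v) = (3.257, 0.005882) and (0.3175, 0.002469).
Slope = (0.005882 − 0.002469)/(3.257 − 0.3175) = 0.001161; intercept = 0.005882 − 0.001161×3.257 = 0.002101.
Vmax = 1/intercept = 476 μM/s; Km = slope × Vmax = 0.001161 × 476 = 0.553 mM.

Km = 0.553 mM; Vmax = 476 μM/s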